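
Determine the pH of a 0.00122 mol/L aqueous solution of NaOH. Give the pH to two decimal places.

NaOH is a strong base; [OH-] = 0.00122 M.
pOH = -log(0.00122) = 2.91
pH = 14.00 - 2.91 = 11.09

pH = 11.09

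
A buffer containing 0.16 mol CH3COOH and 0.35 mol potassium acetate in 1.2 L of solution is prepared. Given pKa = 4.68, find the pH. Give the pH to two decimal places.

pH = 5.02

Using pH = pKa + log([base]/[acid]) with [base]/[acid] = 0.35/0.16:
pH = 4.68 + (+0.340) = 5.02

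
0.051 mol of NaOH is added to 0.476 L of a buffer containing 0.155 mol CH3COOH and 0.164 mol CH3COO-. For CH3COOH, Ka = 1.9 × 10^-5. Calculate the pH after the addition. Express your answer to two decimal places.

OH- converts CH3COOH to CH3COO-: CH3COOH → 0.104 mol, CH3COO- → 0.215 mol.
pKa = −log(1.9 × 10^-5) = 4.721
pH = pKa + log(n_CH3COO-/n_CH3COOH) = 4.721 + log(0.215/0.104) = 4.721 + (+0.315)

pH = 5.04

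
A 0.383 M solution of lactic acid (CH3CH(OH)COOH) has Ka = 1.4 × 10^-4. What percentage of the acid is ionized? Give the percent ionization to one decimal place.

1.9%

CH3CH(OH)COOH ⇌ CH3CH(OH)COO- + H+; let x = [H+] at equilibrium.
x ≈ √(Ka·C₀) = √(1.4 × 10^-4 × 0.383) = 7.32 × 10^-3 M
% ionization = x/C₀ × 100% = 7.32 × 10^-3/0.383 × 100% = 1.9%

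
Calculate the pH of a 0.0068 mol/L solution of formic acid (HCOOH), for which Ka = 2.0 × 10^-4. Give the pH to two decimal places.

HCOOH ⇌ HCOO- + H+
Ka = [H+]²/(0.0068 − [H+]) = 2.0 × 10^-4
Here C₀/Ka ≈ 34, so the small-[H+] approximation fails. Use the quadratic:
[H+] = (−Ka + √(Ka² + 4·Ka·C₀))/2 = 1.07 × 10^-3 M
pH = −log[H+] = −log(1.07 × 10^-3) = 2.97

pH = 2.97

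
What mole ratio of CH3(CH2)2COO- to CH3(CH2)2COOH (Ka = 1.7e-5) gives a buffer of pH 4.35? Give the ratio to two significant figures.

pKa = -log(1.7 × 10^-5) = 4.770
pH = pKa + log(r) ⇒ log(r) = 4.35 − 4.770 = -0.420
r = [CH3(CH2)2COO-]/[CH3(CH2)2COOH] = 10^(-0.420) = 0.38

ratio = 0.38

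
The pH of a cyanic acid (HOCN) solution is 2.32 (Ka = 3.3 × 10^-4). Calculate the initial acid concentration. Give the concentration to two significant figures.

[H+] = 10^(-2.32) = 4.79 × 10^-3 M = x
Ka = x²/(C₀ − x) ⇒ C₀ = x + x²/Ka
C₀ = 4.79 × 10^-3 + (4.79 × 10^-3)²/(3.3 × 10^-4) = 7.43 × 10^-2 M

C₀ = 7.4 × 10^-2 M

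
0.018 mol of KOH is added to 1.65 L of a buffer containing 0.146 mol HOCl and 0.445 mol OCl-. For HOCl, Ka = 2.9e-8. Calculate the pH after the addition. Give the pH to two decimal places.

pH = 8.10

After neutralization: n(HOCl) = 0.128 mol, n(OCl-) = 0.463 mol.
pKa = −log(2.9 × 10^-8) = 7.538
pH = pKa + log(n_OCl-/n_HOCl) = 7.538 + log(0.463/0.128) = 7.538 + (+0.558)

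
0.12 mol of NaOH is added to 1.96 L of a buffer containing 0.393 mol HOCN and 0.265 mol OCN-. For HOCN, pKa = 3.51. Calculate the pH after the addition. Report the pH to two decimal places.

pH = 3.66

OH- converts HOCN to OCN-: HOCN → 0.273 mol, OCN- → 0.385 mol.
pH = pKa + log(n_OCN-/n_HOCN) = 3.51 + log(0.385/0.273) = 3.51 + (+0.149)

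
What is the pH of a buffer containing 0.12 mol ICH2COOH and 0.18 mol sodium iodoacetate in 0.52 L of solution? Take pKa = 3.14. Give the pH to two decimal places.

pH = 3.32

pH = pKa + log([A⁻]/[HA]) = 3.14 + log(0.18/0.12)
pH = 3.14 + (+0.176) = 3.32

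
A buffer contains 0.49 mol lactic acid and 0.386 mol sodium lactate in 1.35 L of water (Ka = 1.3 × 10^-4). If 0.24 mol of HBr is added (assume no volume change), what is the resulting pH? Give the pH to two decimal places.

pH = 3.19

Added H+ converts CH3CH(OH)COO- to CH3CH(OH)COOH: CH3CH(OH)COOH → 0.73 mol, CH3CH(OH)COO- → 0.146 mol.
pKa = −log(1.3 × 10^-4) = 3.886
pH = pKa + log(n_CH3CH(OH)COO-/n_CH3CH(OH)COOH) = 3.886 + log(0.146/0.73) = 3.886 + (-0.699)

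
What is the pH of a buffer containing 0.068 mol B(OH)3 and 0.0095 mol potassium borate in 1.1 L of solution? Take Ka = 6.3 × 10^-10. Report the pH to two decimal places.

pH = 8.35

pKa = −log(6.3 × 10^-10) = 9.201
Henderson–Hasselbalch: pH = pKa + log([B(OH)4-]/[B(OH)3]) = 9.201 + log(0.0095/0.068)
pH = 9.201 + (-0.855) = 8.35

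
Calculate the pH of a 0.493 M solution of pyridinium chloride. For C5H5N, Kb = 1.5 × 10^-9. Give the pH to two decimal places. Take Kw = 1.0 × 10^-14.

pH = 2.74

C5H5NH+ is the conjugate acid of the weak base C5H5N.
Ka = Kw/Kb = 1.0×10^-14 / 1.5 × 10^-9 = 6.67 × 10^-6
Let x = [H+] at equilibrium. Ka = x²/(0.493 − x).
Assume x ≪ 0.493: x ≈ √(6.67 × 10^-6 × 0.493) = 1.81 × 10^-3 M
pH = −log[H+] = −log(1.81 × 10^-3) = 2.74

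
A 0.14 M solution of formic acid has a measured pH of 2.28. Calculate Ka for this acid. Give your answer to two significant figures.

Ka = 2.0 × 10^-4

[H+] = 10^(-2.28) = 5.25 × 10^-3 M
At equilibrium [HA] = 0.14 − 5.25 × 10^-3 = 1.35 × 10^-1 M
Ka = [H+][A-]/[HA] = (5.25 × 10^-3)² / 1.35 × 10^-1 = 2.0 × 10^-4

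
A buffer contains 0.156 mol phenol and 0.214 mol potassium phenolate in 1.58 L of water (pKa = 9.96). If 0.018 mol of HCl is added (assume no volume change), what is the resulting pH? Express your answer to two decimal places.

After neutralization: n(C6H5OH) = 0.174 mol, n(C6H5O-) = 0.196 mol.
Henderson–Hasselbalch with mole ratio 0.196/0.174: pH = 9.96 + (+0.052)

pH = 10.01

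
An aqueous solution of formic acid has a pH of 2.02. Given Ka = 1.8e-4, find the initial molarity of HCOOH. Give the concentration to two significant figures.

[H+] = 10^(-2.02) = 9.55 × 10^-3 M = x
Ka = x²/(C₀ − x) ⇒ C₀ = x + x²/Ka
C₀ = 9.55 × 10^-3 + (9.55 × 10^-3)²/(1.8 × 10^-4) = 5.16 × 10^-1 M

C₀ = 5.2 × 10^-1 M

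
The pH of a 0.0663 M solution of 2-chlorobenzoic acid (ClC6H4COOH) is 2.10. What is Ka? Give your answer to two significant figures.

[H+] = 10^(-2.10) = 7.94 × 10^-3 M
At equilibrium [HA] = 0.0663 − 7.94 × 10^-3 = 5.84 × 10^-2 M
Ka = [H+][A-]/[HA] = (7.94 × 10^-3)² / 5.84 × 10^-2 = 1.1 × 10^-3

Ka = 1.1 × 10^-3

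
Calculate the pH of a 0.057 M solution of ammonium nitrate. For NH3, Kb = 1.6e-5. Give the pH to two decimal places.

NH4+ is the conjugate acid of the weak base NH3.
Ka = Kw/Kb = 1.0×10^-14 / 1.6 × 10^-5 = 6.25 × 10^-10
Ka = [H+]²/(0.057 − [H+]) = 6.25 × 10^-10
Since Ka ≪ C₀, [H+] ≈ √(Ka·C₀) = 5.97 × 10^-6 M.
Check: 0.01% ionized — well under 5%, approximation valid.
pH = −log[H+] = −log(5.97 × 10^-6) = 5.22

pH = 5.22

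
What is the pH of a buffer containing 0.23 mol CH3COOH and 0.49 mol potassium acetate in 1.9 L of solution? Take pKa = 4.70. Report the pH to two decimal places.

pH = 5.03

pH = pKa + log([A⁻]/[HA]) = 4.70 + log(0.49/0.23)
pH = 4.70 + (+0.328) = 5.03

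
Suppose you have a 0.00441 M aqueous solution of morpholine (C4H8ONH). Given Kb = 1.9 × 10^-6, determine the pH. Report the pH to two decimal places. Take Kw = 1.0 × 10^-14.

C4H8ONH + H2O ⇌ C4H8ONH2+ + OH-
Let x = [OH-] at equilibrium. Kb = x²/(0.00441 − x).
Assume x ≪ 0.00441: x ≈ √(1.9 × 10^-6 × 0.00441) = 9.15 × 10^-5 M
pOH = −log(9.15 × 10^-5) = 4.04; pH = 14.00 − 4.04 = 9.96

pH = 9.96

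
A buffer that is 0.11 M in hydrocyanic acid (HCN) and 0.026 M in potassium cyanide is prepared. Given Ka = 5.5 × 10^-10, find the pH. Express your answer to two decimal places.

pH = 8.63

pKa = −log(5.5 × 10^-10) = 9.260
pH = pKa + log([A⁻]/[HA]) = 9.260 + log(0.026/0.11)
pH = 9.260 + (-0.626) = 8.63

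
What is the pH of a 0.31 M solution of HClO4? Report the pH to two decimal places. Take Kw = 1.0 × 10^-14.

HClO4 is a strong acid and dissociates completely, so [H+] = 0.31 M.
pH = -log(0.31) = 0.51

pH = 0.51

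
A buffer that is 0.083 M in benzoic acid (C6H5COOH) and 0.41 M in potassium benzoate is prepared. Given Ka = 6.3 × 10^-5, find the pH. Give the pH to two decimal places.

pKa = −log(6.3 × 10^-5) = 4.201
Using pH = pKa + log([base]/[acid]) with [base]/[acid] = 0.41/0.083:
pH = 4.201 + (+0.694) = 4.89

pH = 4.89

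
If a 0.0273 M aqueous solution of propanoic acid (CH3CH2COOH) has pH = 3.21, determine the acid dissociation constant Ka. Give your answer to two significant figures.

Ka = 1.4 × 10^-5

[H+] = 10^(-3.21) = 6.17 × 10^-4 M
At equilibrium [HA] = 0.0273 − 6.17 × 10^-4 = 2.67 × 10^-2 M
Ka = [H+][A-]/[HA] = (6.17 × 10^-4)² / 2.67 × 10^-2 = 1.4 × 10^-5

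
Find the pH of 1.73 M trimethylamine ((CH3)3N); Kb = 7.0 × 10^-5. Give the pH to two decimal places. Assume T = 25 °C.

(CH3)3N + H2O ⇌ (CH3)3NH+ + OH-
From the ICE table, Kb = [OH-]²/(1.73 − [OH-]) = 7.0 × 10^-5.
Assume [OH-] ≪ 1.73: [OH-] ≈ √(7.0 × 10^-5 × 1.73) = 1.10 × 10^-2 M
pOH = 1.96, so pH = 14.00 − pOH = 12.04

pH = 12.04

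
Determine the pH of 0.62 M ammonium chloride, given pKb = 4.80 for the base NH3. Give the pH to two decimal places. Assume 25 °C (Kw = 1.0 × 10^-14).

NH4+ is the conjugate acid of the weak base NH3.
Kb = 10^(−4.80) = 1.58 × 10^-5
Ka = Kw/Kb = 1.0×10^-14 / 1.58 × 10^-5 = 6.33 × 10^-10
Ka = x²/(0.62 − x) = 6.33 × 10^-10
Assume x ≪ 0.62: x ≈ √(6.33 × 10^-10 × 0.62) = 1.98 × 10^-5 M
Check: 0.0032% ionized — well under 5%, approximation valid.
pH = −log[H+] = −log(1.98 × 10^-5) = 4.70

pH = 4.70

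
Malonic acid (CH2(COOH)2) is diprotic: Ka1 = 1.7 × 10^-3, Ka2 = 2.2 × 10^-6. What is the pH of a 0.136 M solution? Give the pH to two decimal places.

pH = 1.84

Since Ka1 ≫ Ka2, the first ionization dominates [H+].
Ka1 = x²/(0.136 − x) = 1.7 × 10^-3
Solving the quadratic: x = (−Ka1 + √(Ka1² + 4·Ka1·C₀))/2 = 1.44 × 10^-2 M
pH = −log(1.44 × 10^-2) = 1.84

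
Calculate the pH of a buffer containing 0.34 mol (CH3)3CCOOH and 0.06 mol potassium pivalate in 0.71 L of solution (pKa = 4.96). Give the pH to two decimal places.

Henderson–Hasselbalch: pH = pKa + log([(CH3)3CCOO-]/[(CH3)3CCOOH]) = 4.96 + log(0.06/0.34)
pH = 4.96 + (-0.753) = 4.21

pH = 4.21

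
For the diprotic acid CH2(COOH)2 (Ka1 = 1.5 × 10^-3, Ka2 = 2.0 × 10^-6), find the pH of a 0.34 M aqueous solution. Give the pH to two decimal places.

Since Ka1 ≫ Ka2, the first ionization dominates [H+].
Ka1 = x²/(0.34 − x) = 1.5 × 10^-3
Solving the quadratic: x = (−Ka1 + √(Ka1² + 4·Ka1·C₀))/2 = 2.18 × 10^-2 M
pH = −log(2.18 × 10^-2) = 1.66

pH = 1.66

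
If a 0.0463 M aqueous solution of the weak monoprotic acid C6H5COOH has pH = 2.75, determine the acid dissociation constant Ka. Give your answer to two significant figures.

Ka = 7.1 × 10^-5

[H+] = 10^(-2.75) = 1.78 × 10^-3 M
At equilibrium [HA] = 0.0463 − 1.78 × 10^-3 = 4.45 × 10^-2 M
Ka = [H+][A-]/[HA] = (1.78 × 10^-3)² / 4.45 × 10^-2 = 7.1 × 10^-5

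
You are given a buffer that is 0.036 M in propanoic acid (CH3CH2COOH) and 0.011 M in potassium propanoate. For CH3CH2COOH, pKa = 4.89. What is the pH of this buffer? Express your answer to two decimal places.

Using pH = pKa + log([base]/[acid]) with [base]/[acid] = 0.011/0.036:
pH = 4.89 + (-0.515) = 4.38

pH = 4.38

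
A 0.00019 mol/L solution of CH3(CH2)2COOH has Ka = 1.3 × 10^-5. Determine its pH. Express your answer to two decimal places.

pH = 4.36

CH3(CH2)2COOH ⇌ CH3(CH2)2COO- + H+
From the ICE table, Ka = x²/(0.00019 − x) = 1.3 × 10^-5.
x is not negligible relative to C₀; solve x² + 1.3e-05·x − 2.47e-09 = 0.
x = [−1.3e-05 + √(1.3e-05² + 9.88e-09)]/2 = 4.36 × 10^-5 M
pH = −log(4.36 × 10^-5) = 4.36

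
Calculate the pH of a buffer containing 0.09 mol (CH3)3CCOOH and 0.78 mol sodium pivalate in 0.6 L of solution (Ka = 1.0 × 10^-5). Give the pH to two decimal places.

pKa = −log(1.0 × 10^-5) = 5.000
pH = pKa + log([A⁻]/[HA]) = 5.000 + log(0.78/0.09)
pH = 5.000 + (+0.938) = 5.94

pH = 5.94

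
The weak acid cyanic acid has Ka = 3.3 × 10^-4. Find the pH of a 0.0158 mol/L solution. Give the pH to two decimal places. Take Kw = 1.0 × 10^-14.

pH = 2.67

HOCN ⇌ OCN- + H+
From the ICE table, Ka = x²/(0.0158 − x) = 3.3 × 10^-4.
The 5% rule fails; solving x² + Ka·x − Ka·C₀ = 0 exactly:
x = [−0.00033 + √(0.00033² + 2.09e-05)]/2 = 2.12 × 10^-3 M
pH = −log[H+] = −log(2.12 × 10^-3) = 2.67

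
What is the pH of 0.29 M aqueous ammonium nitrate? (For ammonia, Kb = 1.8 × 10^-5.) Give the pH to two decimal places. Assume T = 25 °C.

NH4+ is the conjugate acid of the weak base NH3.
Ka = Kw/Kb = 1.0×10^-14 / 1.8 × 10^-5 = 5.56 × 10^-10
Ka = [H+]²/(0.29 − [H+]) = 5.56 × 10^-10
Since Ka ≪ C₀, [H+] ≈ √(Ka·C₀) = 1.27 × 10^-5 M.
([H+]/C₀ = 0.0044% < 5%, so the approximation holds.)
pH = −log(1.27 × 10^-5) = 4.90

pH = 4.90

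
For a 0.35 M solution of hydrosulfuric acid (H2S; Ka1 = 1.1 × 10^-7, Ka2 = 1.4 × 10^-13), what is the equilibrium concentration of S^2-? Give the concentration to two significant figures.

1.4 × 10^-13 M

First ionization gives [H+] ≈ [HS-] = 1.96 × 10^-4 M.
Second step: Ka2 = [H+][S^2-]/[HS-] ≈ [S^2-] (since [H+] ≈ [HS-]).
So [S^2-] ≈ Ka2.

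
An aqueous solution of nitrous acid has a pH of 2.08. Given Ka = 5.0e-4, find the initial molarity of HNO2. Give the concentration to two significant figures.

[H+] = 10^(-2.08) = 8.32 × 10^-3 M = x
Ka = x²/(C₀ − x) ⇒ C₀ = x + x²/Ka
C₀ = 8.32 × 10^-3 + (8.32 × 10^-3)²/(5.0 × 10^-4) = 1.47 × 10^-1 M

C₀ = 1.5 × 10^-1 M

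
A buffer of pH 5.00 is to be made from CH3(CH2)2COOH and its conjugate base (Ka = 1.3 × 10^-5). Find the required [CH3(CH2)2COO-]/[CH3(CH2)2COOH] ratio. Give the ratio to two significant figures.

ratio = 1.3

pKa = -log(1.3 × 10^-5) = 4.886
pH = pKa + log(r) ⇒ log(r) = 5.00 − 4.886 = +0.114
r = [CH3(CH2)2COO-]/[CH3(CH2)2COOH] = 10^(+0.114) = 1.3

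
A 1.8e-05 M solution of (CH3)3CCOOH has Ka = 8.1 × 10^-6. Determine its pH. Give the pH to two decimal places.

pH = 5.06

(CH3)3CCOOH ⇌ (CH3)3CCOO- + H+
From the ICE table, Ka = x²/(1.8e-05 − x) = 8.1 × 10^-6.
x is not negligible relative to C₀; solve x² + 8.1e-06·x − 1.46e-10 = 0.
x = (−Ka + √(Ka² + 4·Ka·C₀))/2 = 8.69 × 10^-6 M
pH = −log[H+] = −log(8.69 × 10^-6) = 5.06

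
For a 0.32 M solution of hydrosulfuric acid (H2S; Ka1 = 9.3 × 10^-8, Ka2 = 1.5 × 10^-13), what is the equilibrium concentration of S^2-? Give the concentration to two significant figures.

First ionization gives [H+] ≈ [HS-] = 1.73 × 10^-4 M.
Second step: Ka2 = [H+][S^2-]/[HS-] ≈ [S^2-] (since [H+] ≈ [HS-]).
So [S^2-] ≈ Ka2.

1.5 × 10^-13 M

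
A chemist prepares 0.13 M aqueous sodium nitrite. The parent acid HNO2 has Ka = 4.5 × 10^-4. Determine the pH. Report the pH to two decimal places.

pH = 8.23

NO2- is the conjugate base of the weak acid HNO2.
Kb = Kw/Ka = 1.0×10^-14 / 4.5 × 10^-4 = 2.22 × 10^-11
Kb = x²/(0.13 − x) = 2.22 × 10^-11
Neglecting x in the denominator: x = √(2.22 × 10^-11 × 0.13) = 1.70 × 10^-6 M
pOH = 5.77, so pH = 14.00 − pOH = 8.23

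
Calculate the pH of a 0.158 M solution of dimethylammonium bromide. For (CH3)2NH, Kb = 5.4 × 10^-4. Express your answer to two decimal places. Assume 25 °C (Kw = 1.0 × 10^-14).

pH = 5.77

(CH3)2NH2+ is the conjugate acid of the weak base (CH3)2NH.
Ka = Kw/Kb = 1.0×10^-14 / 5.4 × 10^-4 = 1.85 × 10^-11
From the ICE table, Ka = [H+]²/(0.158 − [H+]) = 1.85 × 10^-11.
Neglecting [H+] in the denominator: [H+] = √(1.85 × 10^-11 × 0.158) = 1.71 × 10^-6 M
Check: 0.0011% ionized — well under 5%, approximation valid.
pH = −log[H+] = −log(1.71 × 10^-6) = 5.77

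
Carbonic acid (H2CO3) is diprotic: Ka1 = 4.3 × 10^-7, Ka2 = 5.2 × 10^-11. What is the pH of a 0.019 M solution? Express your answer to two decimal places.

Ka1 ≫ Ka2, so treat the first dissociation as the only significant source of H+.
Ka1 = x²/(0.019 − x) = 4.3 × 10^-7
x ≈ √(4.3 × 10^-7 × 0.019) = 9.04 × 10^-5 M
pH = −log(9.04 × 10^-5) = 4.04

pH = 4.04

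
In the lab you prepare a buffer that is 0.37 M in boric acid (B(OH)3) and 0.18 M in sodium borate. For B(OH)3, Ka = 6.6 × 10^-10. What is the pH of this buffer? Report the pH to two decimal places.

pH = 8.87

pKa = −log(6.6 × 10^-10) = 9.180
Using pH = pKa + log([base]/[acid]) with [base]/[acid] = 0.18/0.37:
pH = 9.180 + (-0.313) = 8.87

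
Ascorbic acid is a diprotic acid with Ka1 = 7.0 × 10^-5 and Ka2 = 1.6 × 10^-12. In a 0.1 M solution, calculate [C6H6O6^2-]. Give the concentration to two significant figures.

First ionization gives [H+] ≈ [HC6H6O6-] = 2.65 × 10^-3 M.
Second step: Ka2 = [H+][C6H6O6^2-]/[HC6H6O6-] ≈ [C6H6O6^2-] (since [H+] ≈ [HC6H6O6-]).
So [C6H6O6^2-] ≈ Ka2.

1.6 × 10^-12 M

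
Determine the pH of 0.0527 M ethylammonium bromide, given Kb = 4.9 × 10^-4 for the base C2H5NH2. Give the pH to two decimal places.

pH = 5.98

C2H5NH3+ is the conjugate acid of the weak base C2H5NH2.
Ka = Kw/Kb = 1.0×10^-14 / 4.9 × 10^-4 = 2.04 × 10^-11
Ka = x²/(0.0527 − x) = 2.04 × 10^-11
Neglecting x in the denominator: x = √(2.04 × 10^-11 × 0.0527) = 1.04 × 10^-6 M
(x/C₀ = 0.002% < 5%, so the approximation holds.)
pH = −log(1.04 × 10^-6) = 5.98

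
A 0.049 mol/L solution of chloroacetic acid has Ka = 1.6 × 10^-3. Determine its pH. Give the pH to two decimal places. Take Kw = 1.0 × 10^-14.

ClCH2COOH ⇌ ClCH2COO- + H+
From the ICE table, Ka = x²/(0.049 − x) = 1.6 × 10^-3.
The 5% rule fails; solving x² + Ka·x − Ka·C₀ = 0 exactly:
x = (−Ka + √(Ka² + 4·Ka·C₀))/2 = 8.09 × 10^-3 M
pH = −log(8.09 × 10^-3) = 2.09

pH = 2.09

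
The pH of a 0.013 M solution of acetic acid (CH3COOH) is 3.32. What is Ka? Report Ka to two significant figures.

[H+] = 10^(-3.32) = 4.79 × 10^-4 M
At equilibrium [HA] = 0.013 − 4.79 × 10^-4 = 1.25 × 10^-2 M
Ka = [H+][A-]/[HA] = (4.79 × 10^-4)² / 1.25 × 10^-2 = 1.8 × 10^-5

Ka = 1.8 × 10^-5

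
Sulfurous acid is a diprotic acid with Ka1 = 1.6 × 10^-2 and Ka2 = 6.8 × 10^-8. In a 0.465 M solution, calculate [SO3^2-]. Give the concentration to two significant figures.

6.8 × 10^-8 M

First ionization gives [H+] ≈ [HSO3-] = 7.86 × 10^-2 M.
Second step: Ka2 = [H+][SO3^2-]/[HSO3-] ≈ [SO3^2-] (since [H+] ≈ [HSO3-]).
So [SO3^2-] ≈ Ka2.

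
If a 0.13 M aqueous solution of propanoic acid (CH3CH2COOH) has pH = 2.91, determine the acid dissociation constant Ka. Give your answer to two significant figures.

[H+] = 10^(-2.91) = 1.23 × 10^-3 M
At equilibrium [HA] = 0.13 − 1.23 × 10^-3 = 1.29 × 10^-1 M
Ka = [H+][A-]/[HA] = (1.23 × 10^-3)² / 1.29 × 10^-1 = 1.2 × 10^-5

Ka = 1.2 × 10^-5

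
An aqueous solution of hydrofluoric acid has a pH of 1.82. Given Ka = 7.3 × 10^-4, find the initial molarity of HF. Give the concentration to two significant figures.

[H+] = 10^(-1.82) = 1.51 × 10^-2 M = x
Ka = x²/(C₀ − x) ⇒ C₀ = x + x²/Ka
C₀ = 1.51 × 10^-2 + (1.51 × 10^-2)²/(7.3 × 10^-4) = 3.27 × 10^-1 M

C₀ = 3.3 × 10^-1 M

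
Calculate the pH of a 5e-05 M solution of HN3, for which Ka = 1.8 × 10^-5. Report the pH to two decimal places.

pH = 4.65

HN3 ⇌ N3- + H+
From the ICE table, Ka = [H+]²/(5e-05 − [H+]) = 1.8 × 10^-5.
The 5% rule fails; solving [H+]² + Ka·[H+] − Ka·C₀ = 0 exactly:
[H+] = [−1.8e-05 + √(1.8e-05² + 3.6e-09)]/2 = 2.23 × 10^-5 M
pH = −log(2.23 × 10^-5) = 4.65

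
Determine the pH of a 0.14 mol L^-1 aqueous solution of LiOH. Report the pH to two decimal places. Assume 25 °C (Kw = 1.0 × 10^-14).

LiOH is a strong base; [OH-] = 0.14 M.
pOH = -log(0.14) = 0.85
pH = 14.00 - 0.85 = 13.15

pH = 13.15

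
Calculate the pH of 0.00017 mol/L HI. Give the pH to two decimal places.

HI is a strong acid and dissociates completely, so [H+] = 0.00017 M.
pH = -log(0.00017) = 3.77

pH = 3.77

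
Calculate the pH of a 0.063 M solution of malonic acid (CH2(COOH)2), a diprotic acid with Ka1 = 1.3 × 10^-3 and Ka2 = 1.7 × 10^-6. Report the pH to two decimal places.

Ka1 ≫ Ka2, so treat the first dissociation as the only significant source of H+.
Ka1 = x²/(0.063 − x) = 1.3 × 10^-3
Solving the quadratic: x = (−Ka1 + √(Ka1² + 4·Ka1·C₀))/2 = 8.42 × 10^-3 M
pH = −log(8.42 × 10^-3) = 2.07

pH = 2.07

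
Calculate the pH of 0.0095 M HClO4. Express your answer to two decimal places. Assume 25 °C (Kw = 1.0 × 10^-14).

HClO4 is a strong acid and dissociates completely, so [H+] = 0.0095 M.
pH = -log(0.0095) = 2.02

pH = 2.02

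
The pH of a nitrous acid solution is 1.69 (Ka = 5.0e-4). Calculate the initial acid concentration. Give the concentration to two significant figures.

[H+] = 10^(-1.69) = 2.04 × 10^-2 M = x
Ka = x²/(C₀ − x) ⇒ C₀ = x + x²/Ka
C₀ = 2.04 × 10^-2 + (2.04 × 10^-2)²/(5.0 × 10^-4) = 8.53 × 10^-1 M

C₀ = 8.5 × 10^-1 M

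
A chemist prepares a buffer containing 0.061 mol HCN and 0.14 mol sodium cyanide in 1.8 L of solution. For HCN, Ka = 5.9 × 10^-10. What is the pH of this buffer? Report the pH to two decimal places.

pKa = −log(5.9 × 10^-10) = 9.229
Henderson–Hasselbalch: pH = pKa + log([CN-]/[HCN]) = 9.229 + log(0.14/0.061)
pH = 9.229 + (+0.361) = 9.59

pH = 9.59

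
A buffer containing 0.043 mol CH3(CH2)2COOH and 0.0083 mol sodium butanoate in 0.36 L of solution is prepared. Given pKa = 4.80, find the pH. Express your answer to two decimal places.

pH = 4.09

Using pH = pKa + log([base]/[acid]) with [base]/[acid] = 0.0083/0.043:
pH = 4.80 + (-0.714) = 4.09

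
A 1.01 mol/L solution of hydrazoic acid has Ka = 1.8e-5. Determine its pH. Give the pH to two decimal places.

HN3 ⇌ N3- + H+
From the ICE table, Ka = x²/(1.01 − x) = 1.8 × 10^-5.
Neglecting x in the denominator: x = √(1.8 × 10^-5 × 1.01) = 4.26 × 10^-3 M
(x/C₀ = 0.42% < 5%, so the approximation holds.)
pH = −log[H+] = −log(4.26 × 10^-3) = 2.37

pH = 2.37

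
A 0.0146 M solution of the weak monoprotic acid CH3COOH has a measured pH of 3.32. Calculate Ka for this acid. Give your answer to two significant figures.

[H+] = 10^(-3.32) = 4.79 × 10^-4 M
At equilibrium [HA] = 0.0146 − 4.79 × 10^-4 = 1.41 × 10^-2 M
Ka = [H+][A-]/[HA] = (4.79 × 10^-4)² / 1.41 × 10^-2 = 1.6 × 10^-5

Ka = 1.6 × 10^-5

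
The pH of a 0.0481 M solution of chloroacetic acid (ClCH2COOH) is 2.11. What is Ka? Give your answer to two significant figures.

[H+] = 10^(-2.11) = 7.76 × 10^-3 M
At equilibrium [HA] = 0.0481 − 7.76 × 10^-3 = 4.03 × 10^-2 M
Ka = [H+][A-]/[HA] = (7.76 × 10^-3)² / 4.03 × 10^-2 = 1.5 × 10^-3

Ka = 1.5 × 10^-3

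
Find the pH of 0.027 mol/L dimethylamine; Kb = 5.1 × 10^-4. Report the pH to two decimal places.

pH = 11.54

(CH3)2NH + H2O ⇌ (CH3)2NH2+ + OH-
Let x = [OH-] at equilibrium. Kb = x²/(0.027 − x).
Here C₀/Kb ≈ 52.9, so the small-x approximation fails. Use the quadratic:
x = [−0.00051 + √(0.00051² + 5.51e-05)]/2 = 3.46 × 10^-3 M
pOH = 2.46, so pH = 14.00 − pOH = 11.54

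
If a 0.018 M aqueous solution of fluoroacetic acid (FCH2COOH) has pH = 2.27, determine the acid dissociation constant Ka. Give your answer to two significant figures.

[H+] = 10^(-2.27) = 5.37 × 10^-3 M
At equilibrium [HA] = 0.018 − 5.37 × 10^-3 = 1.26 × 10^-2 M
Ka = [H+][A-]/[HA] = (5.37 × 10^-3)² / 1.26 × 10^-2 = 2.3 × 10^-3

Ka = 2.3 × 10^-3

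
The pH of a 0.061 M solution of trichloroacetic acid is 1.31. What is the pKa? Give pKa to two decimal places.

pKa = 0.70

[H+] = 10^(-1.31) = 4.90 × 10^-2 M
At equilibrium [HA] = 0.061 − 4.90 × 10^-2 = 1.20 × 10^-2 M
Ka = [H+][A-]/[HA] = (4.90 × 10^-2)² / 1.20 × 10^-2 = 2.00 × 10^-1
pKa = -log(2.00 × 10^-1) = 0.70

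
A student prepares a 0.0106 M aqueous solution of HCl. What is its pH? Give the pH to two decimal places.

pH = 1.97

HCl is a strong acid and dissociates completely, so [H+] = 0.0106 M.
pH = -log(0.0106) = 1.97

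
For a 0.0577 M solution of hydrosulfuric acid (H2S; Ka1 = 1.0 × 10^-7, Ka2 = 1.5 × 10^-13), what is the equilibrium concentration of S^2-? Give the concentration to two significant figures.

First ionization gives [H+] ≈ [HS-] = 7.60 × 10^-5 M.
Second step: Ka2 = [H+][S^2-]/[HS-] ≈ [S^2-] (since [H+] ≈ [HS-]).
So [S^2-] ≈ Ka2.

1.5 × 10^-13 M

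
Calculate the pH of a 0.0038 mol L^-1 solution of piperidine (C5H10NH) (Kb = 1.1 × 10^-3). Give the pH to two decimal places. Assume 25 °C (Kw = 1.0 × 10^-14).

pH = 11.20

C5H10NH + H2O ⇌ C5H10NH2+ + OH-
Kb = [OH-]²/(0.0038 − [OH-]) = 1.1 × 10^-3
The 5% rule fails; solving [OH-]² + Kb·[OH-] − Kb·C₀ = 0 exactly:
[OH-] = [−0.0011 + √(0.0011² + 1.67e-05)]/2 = 1.57 × 10^-3 M
pOH = −log(1.57 × 10^-3) = 2.80; pH = 14.00 − 2.80 = 11.20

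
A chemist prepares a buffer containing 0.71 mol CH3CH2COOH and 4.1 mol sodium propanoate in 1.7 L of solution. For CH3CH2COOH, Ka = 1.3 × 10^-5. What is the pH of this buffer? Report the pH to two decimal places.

pH = 5.65

pKa = −log(1.3 × 10^-5) = 4.886
pH = pKa + log([A⁻]/[HA]) = 4.886 + log(4.1/0.71)
pH = 4.886 + (+0.762) = 5.65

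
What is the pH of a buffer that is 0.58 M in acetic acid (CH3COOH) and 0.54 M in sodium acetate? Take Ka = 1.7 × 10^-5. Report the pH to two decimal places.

pH = 4.74

pKa = −log(1.7 × 10^-5) = 4.770
Henderson–Hasselbalch: pH = pKa + log([CH3COO-]/[CH3COOH]) = 4.770 + log(0.54/0.58)
pH = 4.770 + (-0.031) = 4.74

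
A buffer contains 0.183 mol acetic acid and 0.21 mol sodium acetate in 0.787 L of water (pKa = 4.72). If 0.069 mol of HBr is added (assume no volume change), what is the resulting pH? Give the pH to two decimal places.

pH = 4.47

Added H+ converts CH3COO- to CH3COOH: CH3COOH → 0.252 mol, CH3COO- → 0.141 mol.
pH = pKa + log([A⁻]/[HA]) = 4.72 + log(0.141/0.252) = 4.72 -0.252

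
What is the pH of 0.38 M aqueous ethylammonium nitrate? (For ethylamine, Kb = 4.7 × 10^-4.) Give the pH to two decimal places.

pH = 5.55

C2H5NH3+ is the conjugate acid of the weak base C2H5NH2.
Ka = Kw/Kb = 1.0×10^-14 / 4.7 × 10^-4 = 2.13 × 10^-11
Ka = [H+]²/(0.38 − [H+]) = 2.13 × 10^-11
Assume [H+] ≪ 0.38: [H+] ≈ √(2.13 × 10^-11 × 0.38) = 2.84 × 10^-6 M
([H+]/C₀ = 0.00075% < 5%, so the approximation holds.)
pH = −log[H+] = −log(2.84 × 10^-6) = 5.55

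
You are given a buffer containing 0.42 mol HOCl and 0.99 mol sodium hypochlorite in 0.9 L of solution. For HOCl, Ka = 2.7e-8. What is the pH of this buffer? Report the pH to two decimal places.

pH = 7.94

pKa = −log(2.7 × 10^-8) = 7.569
Using pH = pKa + log([base]/[acid]) with [base]/[acid] = 0.99/0.42:
pH = 7.569 + (+0.372) = 7.94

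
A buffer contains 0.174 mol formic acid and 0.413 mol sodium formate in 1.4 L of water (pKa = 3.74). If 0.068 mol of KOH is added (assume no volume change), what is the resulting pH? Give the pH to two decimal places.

After neutralization: n(HCOOH) = 0.106 mol, n(HCOO-) = 0.481 mol.
Henderson–Hasselbalch with mole ratio 0.481/0.106: pH = 3.74 + (+0.657)

pH = 4.40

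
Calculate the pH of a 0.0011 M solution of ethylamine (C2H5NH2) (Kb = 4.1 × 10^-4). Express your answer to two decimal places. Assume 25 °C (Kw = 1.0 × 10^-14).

C2H5NH2 + H2O ⇌ C2H5NH3+ + OH-
From the ICE table, Kb = [OH-]²/(0.0011 − [OH-]) = 4.1 × 10^-4.
The 5% rule fails; solving [OH-]² + Kb·[OH-] − Kb·C₀ = 0 exactly:
[OH-] = (−Kb + √(Kb² + 4·Kb·C₀))/2 = 4.97 × 10^-4 M
pOH = 3.30, so pH = 14.00 − pOH = 10.70

pH = 10.70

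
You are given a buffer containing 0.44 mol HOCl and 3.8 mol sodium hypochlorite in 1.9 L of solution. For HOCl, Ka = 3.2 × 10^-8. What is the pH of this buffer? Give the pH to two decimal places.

pH = 8.43

pKa = −log(3.2 × 10^-8) = 7.495
pH = pKa + log([A⁻]/[HA]) = 7.495 + log(3.8/0.44)
pH = 7.495 + (+0.936) = 8.43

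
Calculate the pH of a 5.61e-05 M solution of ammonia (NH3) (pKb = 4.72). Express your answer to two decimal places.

pH = 9.39

NH3 + H2O ⇌ NH4+ + OH-
Kb = 10^(−4.72) = 1.91 × 10^-5
Kb = x²/(5.61e-05 − x) = 1.91 × 10^-5
The 5% rule fails; solving x² + Kb·x − Kb·C₀ = 0 exactly:
x = [−1.91e-05 + √(1.91e-05² + 4.29e-09)]/2 = 2.45 × 10^-5 M
pOH = −log(2.45 × 10^-5) = 4.61; pH = 14.00 − 4.61 = 9.39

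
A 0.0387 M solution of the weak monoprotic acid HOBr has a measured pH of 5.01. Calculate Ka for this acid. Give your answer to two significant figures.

Ka = 2.5 × 10^-9

[H+] = 10^(-5.01) = 9.77 × 10^-6 M
At equilibrium [HA] = 0.0387 − 9.77 × 10^-6 = 3.87 × 10^-2 M
Ka = [H+][A-]/[HA] = (9.77 × 10^-6)² / 3.87 × 10^-2 = 2.5 × 10^-9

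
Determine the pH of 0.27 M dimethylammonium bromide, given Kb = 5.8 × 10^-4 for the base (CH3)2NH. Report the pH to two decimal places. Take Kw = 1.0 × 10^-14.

pH = 5.67

(CH3)2NH2+ is the conjugate acid of the weak base (CH3)2NH.
Ka = Kw/Kb = 1.0×10^-14 / 5.8 × 10^-4 = 1.72 × 10^-11
Ka = [H+]²/(0.27 − [H+]) = 1.72 × 10^-11
Since Ka ≪ C₀, [H+] ≈ √(Ka·C₀) = 2.15 × 10^-6 M.
([H+]/C₀ = 0.0008% < 5%, so the approximation holds.)
pH = −log(2.15 × 10^-6) = 5.67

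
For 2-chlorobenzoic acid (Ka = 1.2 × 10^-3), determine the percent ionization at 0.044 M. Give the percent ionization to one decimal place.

ClC6H4COOH ⇌ ClC6H4COO- + H+; let x = [H+] at equilibrium.
Ka = x²/(C₀ − x); solving the quadratic gives x = 6.69 × 10^-3 M.
Fraction ionized = 6.69 × 10^-3 / 0.044 = 0.1520 → 15.2%

15.2%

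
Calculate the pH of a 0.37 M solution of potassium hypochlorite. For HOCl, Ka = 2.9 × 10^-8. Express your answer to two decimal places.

OCl- is the conjugate base of the weak acid HOCl.
Kb = Kw/Ka = 1.0×10^-14 / 2.9 × 10^-8 = 3.45 × 10^-7
Kb = [OH-]²/(0.37 − [OH-]) = 3.45 × 10^-7
Since Kb ≪ C₀, [OH-] ≈ √(Kb·C₀) = 3.57 × 10^-4 M.
([OH-]/C₀ = 0.097% < 5%, so the approximation holds.)
pOH = 3.45, so pH = 14.00 − pOH = 10.55

pH = 10.55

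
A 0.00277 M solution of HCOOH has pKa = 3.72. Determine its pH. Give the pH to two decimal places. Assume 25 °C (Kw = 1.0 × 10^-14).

HCOOH ⇌ HCOO- + H+
Ka = 10^(−3.72) = 1.91 × 10^-4
Ka = [H+]²/(0.00277 − [H+]) = 1.91 × 10^-4
Here C₀/Ka ≈ 14.5, so the small-[H+] approximation fails. Use the quadratic:
[H+] = (−Ka + √(Ka² + 4·Ka·C₀))/2 = 6.38 × 10^-4 M
pH = −log[H+] = −log(6.38 × 10^-4) = 3.20

pH = 3.20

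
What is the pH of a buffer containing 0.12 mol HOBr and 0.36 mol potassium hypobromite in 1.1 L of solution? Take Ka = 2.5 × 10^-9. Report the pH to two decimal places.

pH = 9.08

pKa = −log(2.5 × 10^-9) = 8.602
Henderson–Hasselbalch: pH = pKa + log([OBr-]/[HOBr]) = 8.602 + log(0.36/0.12)
pH = 8.602 + (+0.477) = 9.08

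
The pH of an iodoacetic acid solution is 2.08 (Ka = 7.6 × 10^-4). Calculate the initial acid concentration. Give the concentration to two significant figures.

[H+] = 10^(-2.08) = 8.32 × 10^-3 M = x
Ka = x²/(C₀ − x) ⇒ C₀ = x + x²/Ka
C₀ = 8.32 × 10^-3 + (8.32 × 10^-3)²/(7.6 × 10^-4) = 9.94 × 10^-2 M

C₀ = 9.9 × 10^-2 M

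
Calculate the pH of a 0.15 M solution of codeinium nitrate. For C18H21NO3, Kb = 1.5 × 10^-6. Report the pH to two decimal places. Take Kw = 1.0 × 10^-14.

pH = 4.50

C18H22NO3+ is the conjugate acid of the weak base C18H21NO3.
Ka = Kw/Kb = 1.0×10^-14 / 1.5 × 10^-6 = 6.67 × 10^-9
Ka = x²/(0.15 − x) = 6.67 × 10^-9
Since Ka ≪ C₀, x ≈ √(Ka·C₀) = 3.16 × 10^-5 M.
pH = −log(3.16 × 10^-5) = 4.50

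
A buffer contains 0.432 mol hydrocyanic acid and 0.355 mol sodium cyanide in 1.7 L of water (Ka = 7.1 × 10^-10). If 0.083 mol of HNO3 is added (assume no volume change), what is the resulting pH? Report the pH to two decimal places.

pH = 8.87

After neutralization: n(HCN) = 0.515 mol, n(CN-) = 0.272 mol.
pKa = −log(7.1 × 10^-10) = 9.149
Henderson–Hasselbalch with mole ratio 0.272/0.515: pH = 9.149 + (-0.277)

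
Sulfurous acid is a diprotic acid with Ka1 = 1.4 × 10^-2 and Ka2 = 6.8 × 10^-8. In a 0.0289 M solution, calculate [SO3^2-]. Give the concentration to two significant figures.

First ionization gives [H+] ≈ [HSO3-] = 1.43 × 10^-2 M.
Second step: Ka2 = [H+][SO3^2-]/[HSO3-] ≈ [SO3^2-] (since [H+] ≈ [HSO3-]).
So [SO3^2-] ≈ Ka2.

6.8 × 10^-8 M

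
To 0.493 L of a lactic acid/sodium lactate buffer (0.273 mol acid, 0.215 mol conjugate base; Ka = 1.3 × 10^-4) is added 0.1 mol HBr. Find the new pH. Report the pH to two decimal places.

After neutralization: n(CH3CH(OH)COOH) = 0.373 mol, n(CH3CH(OH)COO-) = 0.115 mol.
pKa = −log(1.3 × 10^-4) = 3.886
pH = pKa + log(n_CH3CH(OH)COO-/n_CH3CH(OH)COOH) = 3.886 + log(0.115/0.373) = 3.886 + (-0.511)

pH = 3.38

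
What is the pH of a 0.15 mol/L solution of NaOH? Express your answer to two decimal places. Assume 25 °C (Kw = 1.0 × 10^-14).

pH = 13.18

NaOH is a strong base; [OH-] = 0.15 M.
pOH = -log(0.15) = 0.82
pH = 14.00 - 0.82 = 13.18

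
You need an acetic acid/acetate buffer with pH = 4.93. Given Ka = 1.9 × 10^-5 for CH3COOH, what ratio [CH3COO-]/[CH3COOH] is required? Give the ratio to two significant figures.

ratio = 1.6

pKa = -log(1.9 × 10^-5) = 4.721
pH = pKa + log(r) ⇒ log(r) = 4.93 − 4.721 = +0.209
r = [CH3COO-]/[CH3COOH] = 10^(+0.209) = 1.62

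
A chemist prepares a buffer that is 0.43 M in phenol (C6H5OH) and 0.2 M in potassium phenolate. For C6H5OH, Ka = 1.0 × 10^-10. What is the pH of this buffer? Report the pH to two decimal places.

pH = 9.67

pKa = −log(1.0 × 10^-10) = 10.000
pH = pKa + log([A⁻]/[HA]) = 10.000 + log(0.2/0.43)
pH = 10.000 + (-0.332) = 9.67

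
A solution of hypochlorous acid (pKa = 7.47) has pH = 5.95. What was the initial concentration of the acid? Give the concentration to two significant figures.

C₀ = 3.8 × 10^-5 M

[H+] = 10^(-5.95) = 1.12 × 10^-6 M = x
Ka = 10^(−7.47) = 3.39 × 10^-8
Ka = x²/(C₀ − x) ⇒ C₀ = x + x²/Ka
C₀ = 1.12 × 10^-6 + (1.12 × 10^-6)²/(3.39 × 10^-8) = 3.81 × 10^-5 M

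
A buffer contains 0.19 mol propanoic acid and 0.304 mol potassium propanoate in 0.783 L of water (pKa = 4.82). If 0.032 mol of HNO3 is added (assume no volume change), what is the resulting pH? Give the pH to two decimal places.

pH = 4.91

After neutralization: n(CH3CH2COOH) = 0.222 mol, n(CH3CH2COO-) = 0.272 mol.
Henderson–Hasselbalch with mole ratio 0.272/0.222: pH = 4.82 + (+0.088)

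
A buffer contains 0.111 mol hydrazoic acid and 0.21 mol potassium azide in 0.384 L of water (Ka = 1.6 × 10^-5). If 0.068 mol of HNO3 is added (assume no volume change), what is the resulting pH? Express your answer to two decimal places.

pH = 4.70

Added H+ converts N3- to HN3: HN3 → 0.179 mol, N3- → 0.142 mol.
pKa = −log(1.6 × 10^-5) = 4.796
pH = pKa + log(n_N3-/n_HN3) = 4.796 + log(0.142/0.179) = 4.796 + (-0.101)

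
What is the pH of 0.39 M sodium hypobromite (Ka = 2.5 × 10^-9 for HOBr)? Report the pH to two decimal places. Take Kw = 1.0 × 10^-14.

OBr- is the conjugate base of the weak acid HOBr.
Kb = Kw/Ka = 1.0×10^-14 / 2.5 × 10^-9 = 4.00 × 10^-6
Kb = [OH-]²/(0.39 − [OH-]) = 4.00 × 10^-6
Assume [OH-] ≪ 0.39: [OH-] ≈ √(4.00 × 10^-6 × 0.39) = 1.25 × 10^-3 M
([OH-]/C₀ = 0.32% < 5%, so the approximation holds.)
pOH = 2.90, so pH = 14.00 − pOH = 11.10

pH = 11.10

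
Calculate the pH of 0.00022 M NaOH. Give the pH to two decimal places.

NaOH is a strong base; [OH-] = 0.00022 M.
pOH = -log(0.00022) = 3.66
pH = 14.00 - 3.66 = 10.34

pH = 10.34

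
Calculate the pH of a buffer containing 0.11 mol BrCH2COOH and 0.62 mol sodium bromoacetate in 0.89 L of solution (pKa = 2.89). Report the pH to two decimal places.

pH = 3.64

Henderson–Hasselbalch: pH = pKa + log([BrCH2COO-]/[BrCH2COOH]) = 2.89 + log(0.62/0.11)
pH = 2.89 + (+0.751) = 3.64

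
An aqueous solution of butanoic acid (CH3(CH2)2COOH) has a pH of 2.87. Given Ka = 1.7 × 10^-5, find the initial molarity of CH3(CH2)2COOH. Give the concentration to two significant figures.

[H+] = 10^(-2.87) = 1.35 × 10^-3 M = x
Ka = x²/(C₀ − x) ⇒ C₀ = x + x²/Ka
C₀ = 1.35 × 10^-3 + (1.35 × 10^-3)²/(1.7 × 10^-5) = 1.09 × 10^-1 M

C₀ = 1.1 × 10^-1 M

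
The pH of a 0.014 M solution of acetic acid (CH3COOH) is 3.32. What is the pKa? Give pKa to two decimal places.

pKa = 4.77

[H+] = 10^(-3.32) = 4.79 × 10^-4 M
At equilibrium [HA] = 0.014 − 4.79 × 10^-4 = 1.35 × 10^-2 M
Ka = [H+][A-]/[HA] = (4.79 × 10^-4)² / 1.35 × 10^-2 = 1.70 × 10^-5
pKa = -log(1.70 × 10^-5) = 4.77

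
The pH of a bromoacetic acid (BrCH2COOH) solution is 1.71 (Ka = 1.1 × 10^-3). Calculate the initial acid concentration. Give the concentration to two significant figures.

[H+] = 10^(-1.71) = 1.95 × 10^-2 M = x
Ka = x²/(C₀ − x) ⇒ C₀ = x + x²/Ka
C₀ = 1.95 × 10^-2 + (1.95 × 10^-2)²/(1.1 × 10^-3) = 3.65 × 10^-1 M

C₀ = 3.7 × 10^-1 M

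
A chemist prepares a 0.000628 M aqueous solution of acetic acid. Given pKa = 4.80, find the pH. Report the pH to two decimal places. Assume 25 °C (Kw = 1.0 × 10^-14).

CH3COOH ⇌ CH3COO- + H+
Ka = 10^(−4.80) = 1.58 × 10^-5
Let x = [H+] at equilibrium. Ka = x²/(0.000628 − x).
Here C₀/Ka ≈ 39.7, so the small-x approximation fails. Use the quadratic:
x = [−1.58e-05 + √(1.58e-05² + 3.97e-08)]/2 = 9.20 × 10^-5 M
pH = −log(9.20 × 10^-5) = 4.04

pH = 4.04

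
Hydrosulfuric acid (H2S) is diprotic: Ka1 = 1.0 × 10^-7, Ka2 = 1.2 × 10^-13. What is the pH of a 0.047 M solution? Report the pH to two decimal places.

pH = 4.16

Since Ka1 ≫ Ka2, the first ionization dominates [H+].
Ka1 = x²/(0.047 − x) = 1.0 × 10^-7
x ≈ √(1.0 × 10^-7 × 0.047) = 6.86 × 10^-5 M
pH = −log(6.86 × 10^-5) = 4.16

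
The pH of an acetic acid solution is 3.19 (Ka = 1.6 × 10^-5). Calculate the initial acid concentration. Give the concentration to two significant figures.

C₀ = 2.7 × 10^-2 M

[H+] = 10^(-3.19) = 6.46 × 10^-4 M = x
Ka = x²/(C₀ − x) ⇒ C₀ = x + x²/Ka
C₀ = 6.46 × 10^-4 + (6.46 × 10^-4)²/(1.6 × 10^-5) = 2.67 × 10^-2 M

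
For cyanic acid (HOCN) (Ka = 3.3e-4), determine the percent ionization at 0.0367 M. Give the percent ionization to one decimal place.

HOCN ⇌ OCN- + H+; let x = [H+] at equilibrium.
Solve x² + 0.00033x − 1.21e-05 = 0 → x = 3.32 × 10^-3 M
Fraction ionized = 3.32 × 10^-3 / 0.0367 = 0.0905 → 9.0%

9.0%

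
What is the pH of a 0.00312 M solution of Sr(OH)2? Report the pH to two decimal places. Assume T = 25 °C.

pH = 11.80

Sr(OH)2 is a strong base (each formula unit releases 2 OH-); [OH-] = 0.00624 M.
pOH = -log(0.00624) = 2.20
pH = 14.00 - 2.20 = 11.80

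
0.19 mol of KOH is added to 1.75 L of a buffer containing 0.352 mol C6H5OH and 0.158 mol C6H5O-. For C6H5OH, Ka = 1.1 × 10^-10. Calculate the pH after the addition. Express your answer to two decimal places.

pH = 10.29

After neutralization: n(C6H5OH) = 0.162 mol, n(C6H5O-) = 0.348 mol.
pKa = −log(1.1 × 10^-10) = 9.959
Henderson–Hasselbalch with mole ratio 0.348/0.162: pH = 9.959 + (+0.332)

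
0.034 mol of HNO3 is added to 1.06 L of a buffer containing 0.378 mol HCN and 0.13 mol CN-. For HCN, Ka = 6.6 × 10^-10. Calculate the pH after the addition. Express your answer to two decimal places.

pH = 8.55

Added H+ converts CN- to HCN: HCN → 0.412 mol, CN- → 0.096 mol.
pKa = −log(6.6 × 10^-10) = 9.180
pH = pKa + log(n_CN-/n_HCN) = 9.180 + log(0.096/0.412) = 9.180 + (-0.633)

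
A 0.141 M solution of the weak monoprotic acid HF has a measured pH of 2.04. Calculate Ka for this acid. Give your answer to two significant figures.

Ka = 6.3 × 10^-4

[H+] = 10^(-2.04) = 9.12 × 10^-3 M
At equilibrium [HA] = 0.141 − 9.12 × 10^-3 = 1.32 × 10^-1 M
Ka = [H+][A-]/[HA] = (9.12 × 10^-3)² / 1.32 × 10^-1 = 6.3 × 10^-4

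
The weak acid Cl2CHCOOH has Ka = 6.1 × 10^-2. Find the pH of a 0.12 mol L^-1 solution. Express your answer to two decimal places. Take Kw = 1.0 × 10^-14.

Cl2CHCOOH ⇌ Cl2CHCOO- + H+
Ka = x²/(0.12 − x) = 6.1 × 10^-2
Here C₀/Ka ≈ 1.97, so the small-x approximation fails. Use the quadratic:
x = (−Ka + √(Ka² + 4·Ka·C₀))/2 = 6.03 × 10^-2 M
pH = −log[H+] = −log(6.03 × 10^-2) = 1.22

pH = 1.22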